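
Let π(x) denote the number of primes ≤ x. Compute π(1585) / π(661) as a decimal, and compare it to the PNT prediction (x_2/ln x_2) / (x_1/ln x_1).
π(1585)/π(661) = 250/121 ≈ 2.0661;  PNT prediction ≈ 2.1133.

π(661) = 121 and π(1585) = 250, so π(1585)/π(661) ≈ 2.0661. The PNT-predicted ratio is (1585/ln(1585)) / (661/ln(661)) ≈ 2.1133. The two agree to within a few percent, as expected.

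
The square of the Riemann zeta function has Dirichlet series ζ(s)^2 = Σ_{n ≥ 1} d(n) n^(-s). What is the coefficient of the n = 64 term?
d(64) = 7

ζ(s)^2 = (Σ 1/m^s)(Σ 1/k^s). The coefficient of 1/n^s in the product is the number of ordered pairs (m, k) with mk = n, which equals d(n). For n = 64, divisors are [1, 2, 4, 8, 16, 32, 64], so d(64) = 7.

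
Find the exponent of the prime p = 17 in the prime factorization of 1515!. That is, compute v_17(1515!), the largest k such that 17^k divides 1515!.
v_17(1515!) = 94

Legendre's formula: v_p(n!) = Σ_{k ≥ 1} ⌊n / p^k⌋. For p = 17, n = 1515, the terms are:
  ⌊1515/17^1⌋ = ⌊1515/17⌋ = 89
  ⌊1515/17^2⌋ = ⌊1515/289⌋ = 5
(the next term ⌊1515/17^3⌋ = 0, terminating the sum). Summing: v_17(1515!) = 89 + 5 = 94.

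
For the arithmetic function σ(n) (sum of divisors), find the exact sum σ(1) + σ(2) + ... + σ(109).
Σ_{n ≤ 109} σ(n) = 9783

Compute σ(n) for each 1 ≤ n ≤ 109: σ(1) = 1, σ(2) = 3, σ(3) = 4, σ(4) = 7, σ(5) = 6, σ(6) = 12, σ(7) = 8, σ(8) = 15, σ(9) = 13, σ(10) = 18, σ(11) = 12, σ(12) = 28, σ(13) = 14, σ(14) = 24, σ(15) = 24, σ(16) = 31, σ(17) = 18, σ(18) = 39, σ(19) = 20, σ(20) = 42, σ(21) = 32, σ(22) = 36, σ(23) = 24, σ(24) = 60, σ(25) = 31, σ(26) = 42, σ(27) = 40, σ(28) = 56, σ(29) = 30, σ(30) = 72, σ(31) = 32, σ(32) = 63, σ(33) = 48, σ(34) = 54, σ(35) = 48, σ(36) = 91, σ(37) = 38, σ(38) = 60, σ(39) = 56, σ(40) = 90, σ(41) = 42, σ(42) = 96, σ(43) = 44, σ(44) = 84, σ(45) = 78, σ(46) = 72, σ(47) = 48, σ(48) = 124, σ(49) = 57, σ(50) = 93, σ(51) = 72, σ(52) = 98, σ(53) = 54, σ(54) = 120, σ(55) = 72, σ(56) = 120, σ(57) = 80, σ(58) = 90, σ(59) = 60, σ(60) = 168, σ(61) = 62, σ(62) = 96, σ(63) = 104, σ(64) = 127, σ(65) = 84, σ(66) = 144, σ(67) = 68, σ(68) = 126, σ(69) = 96, σ(70) = 144, σ(71) = 72, σ(72) = 195, σ(73) = 74, σ(74) = 114, σ(75) = 124, σ(76) = 140, σ(77) = 96, σ(78) = 168, σ(79) = 80, σ(80) = 186, σ(81) = 121, σ(82) = 126, σ(83) = 84, σ(84) = 224, σ(85) = 108, σ(86) = 132, σ(87) = 120, σ(88) = 180, σ(89) = 90, σ(90) = 234, σ(91) = 112, σ(92) = 168, σ(93) = 128, σ(94) = 144, σ(95) = 120, σ(96) = 252, σ(97) = 98, σ(98) = 171, σ(99) = 156, σ(100) = 217, σ(101) = 102, σ(102) = 216, σ(103) = 104, σ(104) = 210, σ(105) = 192, σ(106) = 162, σ(107) = 108, σ(108) = 280, σ(109) = 110. Summing all 109 values: 9783. (Average order: Σ_{n ≤ x} σ(n) ~ (π²/12) x². For x = 109, (π²/12)·109² ≈ 9771.73.)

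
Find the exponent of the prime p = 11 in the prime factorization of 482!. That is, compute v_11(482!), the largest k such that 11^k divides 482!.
v_11(482!) = 46

Legendre's formula: v_p(n!) = Σ_{k ≥ 1} ⌊n / p^k⌋. For p = 11, n = 482, the terms are:
  ⌊482/11^1⌋ = ⌊482/11⌋ = 43
  ⌊482/11^2⌋ = ⌊482/121⌋ = 3
(the next term ⌊482/11^3⌋ = 0, terminating the sum). Summing: v_11(482!) = 43 + 3 = 46.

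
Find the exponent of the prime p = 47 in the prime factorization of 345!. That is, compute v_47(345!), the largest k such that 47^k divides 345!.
v_47(345!) = 7

Legendre's formula: v_p(n!) = Σ_{k ≥ 1} ⌊n / p^k⌋. For p = 47, n = 345, the terms are:
  ⌊345/47^1⌋ = ⌊345/47⌋ = 7
(the next term ⌊345/47^2⌋ = 0, terminating the sum). Summing: v_47(345!) = 7 = 7.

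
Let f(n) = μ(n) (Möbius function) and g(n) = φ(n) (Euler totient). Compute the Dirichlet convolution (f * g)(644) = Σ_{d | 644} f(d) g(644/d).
(μ * φ)(644) = 105

Divisors of 644: [1, 2, 4, 7, 14, 23, 28, 46, 92, 161, 322, 644]. For each d | 644:
  d = 1: μ(1) · φ(644/1) = 1 · 264 = 264
  d = 2: μ(2) · φ(644/2) = -1 · 132 = -132
  d = 4: μ(4) · φ(644/4) = 0 · 132 = 0
  d = 7: μ(7) · φ(644/7) = -1 · 44 = -44
  d = 14: μ(14) · φ(644/14) = 1 · 22 = 22
  d = 23: μ(23) · φ(644/23) = -1 · 12 = -12
  d = 28: μ(28) · φ(644/28) = 0 · 22 = 0
  d = 46: μ(46) · φ(644/46) = 1 · 6 = 6
  d = 92: μ(92) · φ(644/92) = 0 · 6 = 0
  d = 161: μ(161) · φ(644/161) = 1 · 2 = 2
  d = 322: μ(322) · φ(644/322) = -1 · 1 = -1
  d = 644: μ(644) · φ(644/644) = 0 · 1 = 0
Summing: (μ * φ)(644) = 264 + -132 + 0 + -44 + 22 + -12 + 0 + 6 + 0 + 2 + -1 + 0 = 105.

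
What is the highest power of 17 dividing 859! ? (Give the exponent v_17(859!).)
v_17(859!) = 52

Legendre's formula: v_p(n!) = Σ_{k ≥ 1} ⌊n / p^k⌋. For p = 17, n = 859, the terms are:
  ⌊859/17^1⌋ = ⌊859/17⌋ = 50
  ⌊859/17^2⌋ = ⌊859/289⌋ = 2
(the next term ⌊859/17^3⌋ = 0, terminating the sum). Summing: v_17(859!) = 50 + 2 = 52.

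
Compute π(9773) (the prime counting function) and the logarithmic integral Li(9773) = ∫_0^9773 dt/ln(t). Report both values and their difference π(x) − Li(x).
π(9773) = 1205;  Li(9773) ≈ 1221.46;  π(x) − Li(x) ≈ -16.46.

Direct count of primes ≤ 9773 gives π(9773) = 1205. Numerical evaluation of the logarithmic integral gives Li(9773) ≈ 1221.46. The difference π(x) − Li(x) ≈ -16.46 is typically negative for small/moderate x (Li(x) overestimates), though Littlewood's theorem shows this sign changes infinitely often.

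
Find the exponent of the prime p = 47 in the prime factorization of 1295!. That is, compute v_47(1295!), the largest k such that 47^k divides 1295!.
v_47(1295!) = 27

Legendre's formula: v_p(n!) = Σ_{k ≥ 1} ⌊n / p^k⌋. For p = 47, n = 1295, the terms are:
  ⌊1295/47^1⌋ = ⌊1295/47⌋ = 27
(the next term ⌊1295/47^2⌋ = 0, terminating the sum). Summing: v_47(1295!) = 27 = 27.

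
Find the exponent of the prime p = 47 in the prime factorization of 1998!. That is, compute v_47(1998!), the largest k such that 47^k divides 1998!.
v_47(1998!) = 42

Legendre's formula: v_p(n!) = Σ_{k ≥ 1} ⌊n / p^k⌋. For p = 47, n = 1998, the terms are:
  ⌊1998/47^1⌋ = ⌊1998/47⌋ = 42
(the next term ⌊1998/47^2⌋ = 0, terminating the sum). Summing: v_47(1998!) = 42 = 42.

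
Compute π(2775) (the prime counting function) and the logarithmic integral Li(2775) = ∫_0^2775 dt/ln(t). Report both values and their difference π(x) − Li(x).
π(2775) = 403;  Li(2775) ≈ 414.52;  π(x) − Li(x) ≈ -11.52.

Direct count of primes ≤ 2775 gives π(2775) = 403. Numerical evaluation of the logarithmic integral gives Li(2775) ≈ 414.52. The difference π(x) − Li(x) ≈ -11.52 is typically negative for small/moderate x (Li(x) overestimates), though Littlewood's theorem shows this sign changes infinitely often.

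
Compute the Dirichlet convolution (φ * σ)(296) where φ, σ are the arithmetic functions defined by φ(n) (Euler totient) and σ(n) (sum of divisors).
(φ * σ)(296) = 2368

Divisors of 296: [1, 2, 4, 8, 37, 74, 148, 296]. For each d | 296:
  d = 1: φ(1) · σ(296/1) = 1 · 570 = 570
  d = 2: φ(2) · σ(296/2) = 1 · 266 = 266
  d = 4: φ(4) · σ(296/4) = 2 · 114 = 228
  d = 8: φ(8) · σ(296/8) = 4 · 38 = 152
  d = 37: φ(37) · σ(296/37) = 36 · 15 = 540
  d = 74: φ(74) · σ(296/74) = 36 · 7 = 252
  d = 148: φ(148) · σ(296/148) = 72 · 3 = 216
  d = 296: φ(296) · σ(296/296) = 144 · 1 = 144
Summing: (φ * σ)(296) = 570 + 266 + 228 + 152 + 540 + 252 + 216 + 144 = 2368.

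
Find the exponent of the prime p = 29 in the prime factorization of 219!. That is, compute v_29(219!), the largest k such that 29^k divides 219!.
v_29(219!) = 7

Legendre's formula: v_p(n!) = Σ_{k ≥ 1} ⌊n / p^k⌋. For p = 29, n = 219, the terms are:
  ⌊219/29^1⌋ = ⌊219/29⌋ = 7
(the next term ⌊219/29^2⌋ = 0, terminating the sum). Summing: v_29(219!) = 7 = 7.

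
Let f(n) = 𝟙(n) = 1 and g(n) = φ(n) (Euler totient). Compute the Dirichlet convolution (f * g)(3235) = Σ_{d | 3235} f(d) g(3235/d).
(𝟙 * φ)(3235) = 3235

Divisors of 3235: [1, 5, 647, 3235]. For each d | 3235:
  d = 1: 𝟙(1) · φ(3235/1) = 1 · 2584 = 2584
  d = 5: 𝟙(5) · φ(3235/5) = 1 · 646 = 646
  d = 647: 𝟙(647) · φ(3235/647) = 1 · 4 = 4
  d = 3235: 𝟙(3235) · φ(3235/3235) = 1 · 1 = 1
Summing: (𝟙 * φ)(3235) = 2584 + 646 + 4 + 1 = 3235.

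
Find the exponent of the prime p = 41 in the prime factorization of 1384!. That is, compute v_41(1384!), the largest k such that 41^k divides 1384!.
v_41(1384!) = 33

Legendre's formula: v_p(n!) = Σ_{k ≥ 1} ⌊n / p^k⌋. For p = 41, n = 1384, the terms are:
  ⌊1384/41^1⌋ = ⌊1384/41⌋ = 33
(the next term ⌊1384/41^2⌋ = 0, terminating the sum). Summing: v_41(1384!) = 33 = 33.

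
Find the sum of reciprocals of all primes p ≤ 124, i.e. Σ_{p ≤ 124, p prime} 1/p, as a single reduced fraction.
Σ 1/p = 58472171373748331322981543916880425472323867753/31610054640417607788145206291543662493274686990

π(124) = 30, so the primes ≤ 124 are [2, 3, 5, 7, 11, 13, 17, 19, 23, 29, 31, 37, 41, 43, 47, 53, 59, 61, 67, 71, 73, 79, 83, 89, 97, 101, 103, 107, 109, 113]. Summing 1/p over these primes: 58472171373748331322981543916880425472323867753/31610054640417607788145206291543662493274686990 ≈ 1.8498. Mertens estimate ln ln(124) + 0.2615 ≈ 1.8343.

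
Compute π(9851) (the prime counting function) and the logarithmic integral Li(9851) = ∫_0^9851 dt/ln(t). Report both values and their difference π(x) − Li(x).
π(9851) = 1215;  Li(9851) ≈ 1229.95;  π(x) − Li(x) ≈ -14.95.

Direct count of primes ≤ 9851 gives π(9851) = 1215. Numerical evaluation of the logarithmic integral gives Li(9851) ≈ 1229.95. The difference π(x) − Li(x) ≈ -14.95 is typically negative for small/moderate x (Li(x) overestimates), though Littlewood's theorem shows this sign changes infinitely often.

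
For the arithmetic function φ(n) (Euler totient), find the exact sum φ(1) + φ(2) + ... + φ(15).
Σ_{n ≤ 15} φ(n) = 72

Compute φ(n) for each 1 ≤ n ≤ 15: φ(1) = 1, φ(2) = 1, φ(3) = 2, φ(4) = 2, φ(5) = 4, φ(6) = 2, φ(7) = 6, φ(8) = 4, φ(9) = 6, φ(10) = 4, φ(11) = 10, φ(12) = 4, φ(13) = 12, φ(14) = 6, φ(15) = 8. Summing all 15 values: 72. (Average order: Σ_{n ≤ x} φ(n) ~ (3/π²) x². For x = 15, (3/π²)·15² ≈ 68.39.)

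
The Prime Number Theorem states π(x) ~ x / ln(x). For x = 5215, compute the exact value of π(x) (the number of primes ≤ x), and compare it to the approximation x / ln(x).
π(5215) = 693;  x/ln(x) ≈ 609.28;  relative error ≈ 12.08%.

Directly count primes up to 5215: π(5215) = 693. The PNT approximation gives 5215/ln(5215) ≈ 5215/8.55929 ≈ 609.28. Relative error (π(x) − x/ln(x)) / π(x) ≈ 12.08%; the approximation is known to undercount slightly (Li(x) is a better estimate).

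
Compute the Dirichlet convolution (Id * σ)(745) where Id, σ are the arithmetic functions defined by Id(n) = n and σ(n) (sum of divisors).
(Id * σ)(745) = 3289

Divisors of 745: [1, 5, 149, 745]. For each d | 745:
  d = 1: Id(1) · σ(745/1) = 1 · 900 = 900
  d = 5: Id(5) · σ(745/5) = 5 · 150 = 750
  d = 149: Id(149) · σ(745/149) = 149 · 6 = 894
  d = 745: Id(745) · σ(745/745) = 745 · 1 = 745
Summing: (Id * σ)(745) = 900 + 750 + 894 + 745 = 3289.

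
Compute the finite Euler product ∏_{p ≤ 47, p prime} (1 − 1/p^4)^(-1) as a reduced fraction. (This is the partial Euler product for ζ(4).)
∏ = 65572203587643632473857746546522240898588901/60584710506150227098341885345792000000000000

The primes p ≤ 47 are [2, 3, 5, 7, 11, 13, 17, 19, 23, 29, 31, 37, 41, 43, 47]. For each prime, (1 − 1/p^4)^(-1) = p^4 / (p^4 − 1). The product is (1 − 1/2^4)^(-1), (1 − 1/3^4)^(-1), (1 − 1/5^4)^(-1), (1 − 1/7^4)^(-1), (1 − 1/11^4)^(-1), (1 − 1/13^4)^(-1), (1 − 1/17^4)^(-1), (1 − 1/19^4)^(-1), (1 − 1/23^4)^(-1), (1 − 1/29^4)^(-1), (1 − 1/31^4)^(-1), (1 − 1/37^4)^(-1), (1 − 1/41^4)^(-1), (1 − 1/43^4)^(-1), (1 − 1/47^4)^(-1) = ∏ p^4 / (p^4 − 1) = 65572203587643632473857746546522240898588901/60584710506150227098341885345792000000000000.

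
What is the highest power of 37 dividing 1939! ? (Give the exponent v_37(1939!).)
v_37(1939!) = 53

Legendre's formula: v_p(n!) = Σ_{k ≥ 1} ⌊n / p^k⌋. For p = 37, n = 1939, the terms are:
  ⌊1939/37^1⌋ = ⌊1939/37⌋ = 52
  ⌊1939/37^2⌋ = ⌊1939/1369⌋ = 1
(the next term ⌊1939/37^3⌋ = 0, terminating the sum). Summing: v_37(1939!) = 52 + 1 = 53.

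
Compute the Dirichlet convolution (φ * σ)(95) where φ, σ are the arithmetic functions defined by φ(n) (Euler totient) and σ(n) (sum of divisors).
(φ * σ)(95) = 380

Divisors of 95: [1, 5, 19, 95]. For each d | 95:
  d = 1: φ(1) · σ(95/1) = 1 · 120 = 120
  d = 5: φ(5) · σ(95/5) = 4 · 20 = 80
  d = 19: φ(19) · σ(95/19) = 18 · 6 = 108
  d = 95: φ(95) · σ(95/95) = 72 · 1 = 72
Summing: (φ * σ)(95) = 120 + 80 + 108 + 72 = 380.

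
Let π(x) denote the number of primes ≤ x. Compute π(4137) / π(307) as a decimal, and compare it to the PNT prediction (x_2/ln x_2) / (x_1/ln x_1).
π(4137)/π(307) = 569/63 ≈ 9.0317;  PNT prediction ≈ 9.2669.

π(307) = 63 and π(4137) = 569, so π(4137)/π(307) ≈ 9.0317. The PNT-predicted ratio is (4137/ln(4137)) / (307/ln(307)) ≈ 9.2669. The two agree to within a few percent, as expected.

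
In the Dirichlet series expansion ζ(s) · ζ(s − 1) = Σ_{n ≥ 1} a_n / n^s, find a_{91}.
σ(91) = 112

In the product (Σ m^0/m^s)(Σ k / k^s) = Σ (Σ_{d | n} d) / n^s, the coefficient of 1/n^s is σ(n) = Σ_{d | n} d. For n = 91, divisors are [1, 7, 13, 91]; summing: σ(91) = 112.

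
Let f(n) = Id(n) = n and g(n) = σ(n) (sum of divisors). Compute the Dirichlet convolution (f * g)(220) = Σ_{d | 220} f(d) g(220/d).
(Id * σ)(220) = 4301

Divisors of 220: [1, 2, 4, 5, 10, 11, 20, 22, 44, 55, 110, 220]. For each d | 220:
  d = 1: Id(1) · σ(220/1) = 1 · 504 = 504
  d = 2: Id(2) · σ(220/2) = 2 · 216 = 432
  d = 4: Id(4) · σ(220/4) = 4 · 72 = 288
  d = 5: Id(5) · σ(220/5) = 5 · 84 = 420
  d = 10: Id(10) · σ(220/10) = 10 · 36 = 360
  d = 11: Id(11) · σ(220/11) = 11 · 42 = 462
  d = 20: Id(20) · σ(220/20) = 20 · 12 = 240
  d = 22: Id(22) · σ(220/22) = 22 · 18 = 396
  d = 44: Id(44) · σ(220/44) = 44 · 6 = 264
  d = 55: Id(55) · σ(220/55) = 55 · 7 = 385
  d = 110: Id(110) · σ(220/110) = 110 · 3 = 330
  d = 220: Id(220) · σ(220/220) = 220 · 1 = 220
Summing: (Id * σ)(220) = 504 + 432 + 288 + 420 + 360 + 462 + 240 + 396 + 264 + 385 + 330 + 220 = 4301.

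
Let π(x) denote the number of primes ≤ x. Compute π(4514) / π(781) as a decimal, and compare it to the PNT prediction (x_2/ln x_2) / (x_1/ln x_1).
π(4514)/π(781) = 612/137 ≈ 4.4672;  PNT prediction ≈ 4.5748.

π(781) = 137 and π(4514) = 612, so π(4514)/π(781) ≈ 4.4672. The PNT-predicted ratio is (4514/ln(4514)) / (781/ln(781)) ≈ 4.5748. The two agree to within a few percent, as expected.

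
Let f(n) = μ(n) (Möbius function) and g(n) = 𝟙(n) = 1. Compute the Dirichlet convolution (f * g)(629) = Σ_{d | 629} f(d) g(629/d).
(μ * 𝟙)(629) = 0

Divisors of 629: [1, 17, 37, 629]. For each d | 629:
  d = 1: μ(1) · 𝟙(629/1) = 1 · 1 = 1
  d = 17: μ(17) · 𝟙(629/17) = -1 · 1 = -1
  d = 37: μ(37) · 𝟙(629/37) = -1 · 1 = -1
  d = 629: μ(629) · 𝟙(629/629) = 1 · 1 = 1
Summing: (μ * 𝟙)(629) = 1 + -1 + -1 + 1 = 0.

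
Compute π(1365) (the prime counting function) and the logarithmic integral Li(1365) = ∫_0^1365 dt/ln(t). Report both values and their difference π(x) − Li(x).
π(1365) = 218;  Li(1365) ≈ 229.23;  π(x) − Li(x) ≈ -11.23.

Direct count of primes ≤ 1365 gives π(1365) = 218. Numerical evaluation of the logarithmic integral gives Li(1365) ≈ 229.23. The difference π(x) − Li(x) ≈ -11.23 is typically negative for small/moderate x (Li(x) overestimates), though Littlewood's theorem shows this sign changes infinitely often.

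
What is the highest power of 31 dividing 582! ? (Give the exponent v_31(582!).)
v_31(582!) = 18

Legendre's formula: v_p(n!) = Σ_{k ≥ 1} ⌊n / p^k⌋. For p = 31, n = 582, the terms are:
  ⌊582/31^1⌋ = ⌊582/31⌋ = 18
(the next term ⌊582/31^2⌋ = 0, terminating the sum). Summing: v_31(582!) = 18 = 18.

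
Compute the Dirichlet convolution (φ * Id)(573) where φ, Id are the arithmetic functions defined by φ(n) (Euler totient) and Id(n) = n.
(φ * Id)(573) = 1905

Divisors of 573: [1, 3, 191, 573]. For each d | 573:
  d = 1: φ(1) · Id(573/1) = 1 · 573 = 573
  d = 3: φ(3) · Id(573/3) = 2 · 191 = 382
  d = 191: φ(191) · Id(573/191) = 190 · 3 = 570
  d = 573: φ(573) · Id(573/573) = 380 · 1 = 380
Summing: (φ * Id)(573) = 573 + 382 + 570 + 380 = 1905.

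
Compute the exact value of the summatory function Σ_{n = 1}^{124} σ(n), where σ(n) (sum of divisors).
Σ_{n ≤ 124} σ(n) = 12684

Compute σ(n) for each 1 ≤ n ≤ 124: σ(1) = 1, σ(2) = 3, σ(3) = 4, σ(4) = 7, σ(5) = 6, σ(6) = 12, σ(7) = 8, σ(8) = 15, σ(9) = 13, σ(10) = 18, σ(11) = 12, σ(12) = 28, σ(13) = 14, σ(14) = 24, σ(15) = 24, σ(16) = 31, σ(17) = 18, σ(18) = 39, σ(19) = 20, σ(20) = 42, σ(21) = 32, σ(22) = 36, σ(23) = 24, σ(24) = 60, σ(25) = 31, σ(26) = 42, σ(27) = 40, σ(28) = 56, σ(29) = 30, σ(30) = 72, σ(31) = 32, σ(32) = 63, σ(33) = 48, σ(34) = 54, σ(35) = 48, σ(36) = 91, σ(37) = 38, σ(38) = 60, σ(39) = 56, σ(40) = 90, σ(41) = 42, σ(42) = 96, σ(43) = 44, σ(44) = 84, σ(45) = 78, σ(46) = 72, σ(47) = 48, σ(48) = 124, σ(49) = 57, σ(50) = 93, σ(51) = 72, σ(52) = 98, σ(53) = 54, σ(54) = 120, σ(55) = 72, σ(56) = 120, σ(57) = 80, σ(58) = 90, σ(59) = 60, σ(60) = 168, σ(61) = 62, σ(62) = 96, σ(63) = 104, σ(64) = 127, σ(65) = 84, σ(66) = 144, σ(67) = 68, σ(68) = 126, σ(69) = 96, σ(70) = 144, σ(71) = 72, σ(72) = 195, σ(73) = 74, σ(74) = 114, σ(75) = 124, σ(76) = 140, σ(77) = 96, σ(78) = 168, σ(79) = 80, σ(80) = 186, σ(81) = 121, σ(82) = 126, σ(83) = 84, σ(84) = 224, σ(85) = 108, σ(86) = 132, σ(87) = 120, σ(88) = 180, σ(89) = 90, σ(90) = 234, σ(91) = 112, σ(92) = 168, σ(93) = 128, σ(94) = 144, σ(95) = 120, σ(96) = 252, σ(97) = 98, σ(98) = 171, σ(99) = 156, σ(100) = 217, σ(101) = 102, σ(102) = 216, σ(103) = 104, σ(104) = 210, σ(105) = 192, σ(106) = 162, σ(107) = 108, σ(108) = 280, σ(109) = 110, σ(110) = 216, σ(111) = 152, σ(112) = 248, σ(113) = 114, σ(114) = 240, σ(115) = 144, σ(116) = 210, σ(117) = 182, σ(118) = 180, σ(119) = 144, σ(120) = 360, σ(121) = 133, σ(122) = 186, σ(123) = 168, σ(124) = 224. Summing all 124 values: 12684. (Average order: Σ_{n ≤ x} σ(n) ~ (π²/12) x². For x = 124, (π²/12)·124² ≈ 12646.25.)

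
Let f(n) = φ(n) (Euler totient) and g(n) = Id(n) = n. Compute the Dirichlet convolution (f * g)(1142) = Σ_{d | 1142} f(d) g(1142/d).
(φ * Id)(1142) = 3423

Divisors of 1142: [1, 2, 571, 1142]. For each d | 1142:
  d = 1: φ(1) · Id(1142/1) = 1 · 1142 = 1142
  d = 2: φ(2) · Id(1142/2) = 1 · 571 = 571
  d = 571: φ(571) · Id(1142/571) = 570 · 2 = 1140
  d = 1142: φ(1142) · Id(1142/1142) = 570 · 1 = 570
Summing: (φ * Id)(1142) = 1142 + 571 + 1140 + 570 = 3423.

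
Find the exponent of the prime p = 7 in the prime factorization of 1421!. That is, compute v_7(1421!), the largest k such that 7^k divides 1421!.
v_7(1421!) = 236

Legendre's formula: v_p(n!) = Σ_{k ≥ 1} ⌊n / p^k⌋. For p = 7, n = 1421, the terms are:
  ⌊1421/7^1⌋ = ⌊1421/7⌋ = 203
  ⌊1421/7^2⌋ = ⌊1421/49⌋ = 29
  ⌊1421/7^3⌋ = ⌊1421/343⌋ = 4
(the next term ⌊1421/7^4⌋ = 0, terminating the sum). Summing: v_7(1421!) = 203 + 29 + 4 = 236.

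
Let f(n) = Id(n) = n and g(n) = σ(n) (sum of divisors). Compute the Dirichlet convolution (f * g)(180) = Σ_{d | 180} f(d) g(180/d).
(Id * σ)(180) = 6358

Divisors of 180: [1, 2, 3, 4, 5, 6, 9, 10, 12, 15, 18, 20, 30, 36, 45, 60, 90, 180]. For each d | 180:
  d = 1: Id(1) · σ(180/1) = 1 · 546 = 546
  d = 2: Id(2) · σ(180/2) = 2 · 234 = 468
  d = 3: Id(3) · σ(180/3) = 3 · 168 = 504
  d = 4: Id(4) · σ(180/4) = 4 · 78 = 312
  d = 5: Id(5) · σ(180/5) = 5 · 91 = 455
  d = 6: Id(6) · σ(180/6) = 6 · 72 = 432
  d = 9: Id(9) · σ(180/9) = 9 · 42 = 378
  d = 10: Id(10) · σ(180/10) = 10 · 39 = 390
  d = 12: Id(12) · σ(180/12) = 12 · 24 = 288
  d = 15: Id(15) · σ(180/15) = 15 · 28 = 420
  d = 18: Id(18) · σ(180/18) = 18 · 18 = 324
  d = 20: Id(20) · σ(180/20) = 20 · 13 = 260
  d = 30: Id(30) · σ(180/30) = 30 · 12 = 360
  d = 36: Id(36) · σ(180/36) = 36 · 6 = 216
  d = 45: Id(45) · σ(180/45) = 45 · 7 = 315
  d = 60: Id(60) · σ(180/60) = 60 · 4 = 240
  d = 90: Id(90) · σ(180/90) = 90 · 3 = 270
  d = 180: Id(180) · σ(180/180) = 180 · 1 = 180
Summing: (Id * σ)(180) = 546 + 468 + 504 + 312 + 455 + 432 + 378 + 390 + 288 + 420 + 324 + 260 + 360 + 216 + 315 + 240 + 270 + 180 = 6358.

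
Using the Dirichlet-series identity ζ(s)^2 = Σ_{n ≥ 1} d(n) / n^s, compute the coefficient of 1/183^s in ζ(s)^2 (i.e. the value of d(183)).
d(183) = 4

ζ(s)^2 = (Σ 1/m^s)(Σ 1/k^s). The coefficient of 1/n^s in the product is the number of ordered pairs (m, k) with mk = n, which equals d(n). For n = 183, divisors are [1, 3, 61, 183], so d(183) = 4.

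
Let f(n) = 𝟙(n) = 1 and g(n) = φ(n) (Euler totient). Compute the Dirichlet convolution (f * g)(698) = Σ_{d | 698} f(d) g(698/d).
(𝟙 * φ)(698) = 698

Divisors of 698: [1, 2, 349, 698]. For each d | 698:
  d = 1: 𝟙(1) · φ(698/1) = 1 · 348 = 348
  d = 2: 𝟙(2) · φ(698/2) = 1 · 348 = 348
  d = 349: 𝟙(349) · φ(698/349) = 1 · 1 = 1
  d = 698: 𝟙(698) · φ(698/698) = 1 · 1 = 1
Summing: (𝟙 * φ)(698) = 348 + 348 + 1 + 1 = 698.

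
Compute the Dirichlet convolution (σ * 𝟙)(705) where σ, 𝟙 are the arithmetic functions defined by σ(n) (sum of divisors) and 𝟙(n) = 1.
(σ * 𝟙)(705) = 1715

Divisors of 705: [1, 3, 5, 15, 47, 141, 235, 705]. For each d | 705:
  d = 1: σ(1) · 𝟙(705/1) = 1 · 1 = 1
  d = 3: σ(3) · 𝟙(705/3) = 4 · 1 = 4
  d = 5: σ(5) · 𝟙(705/5) = 6 · 1 = 6
  d = 15: σ(15) · 𝟙(705/15) = 24 · 1 = 24
  d = 47: σ(47) · 𝟙(705/47) = 48 · 1 = 48
  d = 141: σ(141) · 𝟙(705/141) = 192 · 1 = 192
  d = 235: σ(235) · 𝟙(705/235) = 288 · 1 = 288
  d = 705: σ(705) · 𝟙(705/705) = 1152 · 1 = 1152
Summing: (σ * 𝟙)(705) = 1 + 4 + 6 + 24 + 48 + 192 + 288 + 1152 = 1715.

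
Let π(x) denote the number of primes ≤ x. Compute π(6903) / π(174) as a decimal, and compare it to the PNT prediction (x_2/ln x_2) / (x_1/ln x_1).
π(6903)/π(174) = 887/40 ≈ 22.1750;  PNT prediction ≈ 23.1537.

π(174) = 40 and π(6903) = 887, so π(6903)/π(174) ≈ 22.1750. The PNT-predicted ratio is (6903/ln(6903)) / (174/ln(174)) ≈ 23.1537. The two agree to within a few percent, as expected.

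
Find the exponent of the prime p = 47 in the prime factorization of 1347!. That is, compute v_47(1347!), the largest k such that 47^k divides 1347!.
v_47(1347!) = 28

Legendre's formula: v_p(n!) = Σ_{k ≥ 1} ⌊n / p^k⌋. For p = 47, n = 1347, the terms are:
  ⌊1347/47^1⌋ = ⌊1347/47⌋ = 28
(the next term ⌊1347/47^2⌋ = 0, terminating the sum). Summing: v_47(1347!) = 28 = 28.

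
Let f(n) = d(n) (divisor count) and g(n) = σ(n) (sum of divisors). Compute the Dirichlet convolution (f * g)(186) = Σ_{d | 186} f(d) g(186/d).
(d * σ)(186) = 1020

Divisors of 186: [1, 2, 3, 6, 31, 62, 93, 186]. For each d | 186:
  d = 1: d(1) · σ(186/1) = 1 · 384 = 384
  d = 2: d(2) · σ(186/2) = 2 · 128 = 256
  d = 3: d(3) · σ(186/3) = 2 · 96 = 192
  d = 6: d(6) · σ(186/6) = 4 · 32 = 128
  d = 31: d(31) · σ(186/31) = 2 · 12 = 24
  d = 62: d(62) · σ(186/62) = 4 · 4 = 16
  d = 93: d(93) · σ(186/93) = 4 · 3 = 12
  d = 186: d(186) · σ(186/186) = 8 · 1 = 8
Summing: (d * σ)(186) = 384 + 256 + 192 + 128 + 24 + 16 + 12 + 8 = 1020.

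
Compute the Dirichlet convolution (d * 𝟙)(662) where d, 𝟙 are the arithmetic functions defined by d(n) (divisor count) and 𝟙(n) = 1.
(d * 𝟙)(662) = 9

Divisors of 662: [1, 2, 331, 662]. For each d | 662:
  d = 1: d(1) · 𝟙(662/1) = 1 · 1 = 1
  d = 2: d(2) · 𝟙(662/2) = 2 · 1 = 2
  d = 331: d(331) · 𝟙(662/331) = 2 · 1 = 2
  d = 662: d(662) · 𝟙(662/662) = 4 · 1 = 4
Summing: (d * 𝟙)(662) = 1 + 2 + 2 + 4 = 9.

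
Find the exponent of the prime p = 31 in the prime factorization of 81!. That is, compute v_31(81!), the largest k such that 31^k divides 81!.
v_31(81!) = 2

Legendre's formula: v_p(n!) = Σ_{k ≥ 1} ⌊n / p^k⌋. For p = 31, n = 81, the terms are:
  ⌊81/31^1⌋ = ⌊81/31⌋ = 2
(the next term ⌊81/31^2⌋ = 0, terminating the sum). Summing: v_31(81!) = 2 = 2.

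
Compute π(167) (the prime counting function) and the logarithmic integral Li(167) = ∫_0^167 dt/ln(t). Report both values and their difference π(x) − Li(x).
π(167) = 39;  Li(167) ≈ 43.86;  π(x) − Li(x) ≈ -4.86.

Direct count of primes ≤ 167 gives π(167) = 39. Numerical evaluation of the logarithmic integral gives Li(167) ≈ 43.86. The difference π(x) − Li(x) ≈ -4.86 is typically negative for small/moderate x (Li(x) overestimates), though Littlewood's theorem shows this sign changes infinitely often.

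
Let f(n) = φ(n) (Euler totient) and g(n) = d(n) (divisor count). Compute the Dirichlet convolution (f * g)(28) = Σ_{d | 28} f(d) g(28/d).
(φ * d)(28) = 56

Divisors of 28: [1, 2, 4, 7, 14, 28]. For each d | 28:
  d = 1: φ(1) · d(28/1) = 1 · 6 = 6
  d = 2: φ(2) · d(28/2) = 1 · 4 = 4
  d = 4: φ(4) · d(28/4) = 2 · 2 = 4
  d = 7: φ(7) · d(28/7) = 6 · 3 = 18
  d = 14: φ(14) · d(28/14) = 6 · 2 = 12
  d = 28: φ(28) · d(28/28) = 12 · 1 = 12
Summing: (φ * d)(28) = 6 + 4 + 4 + 18 + 12 + 12 = 56.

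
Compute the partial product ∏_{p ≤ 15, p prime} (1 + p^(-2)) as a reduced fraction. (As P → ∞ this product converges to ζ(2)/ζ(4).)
∏ = 1037000/693693

The primes p ≤ 15 are [2, 3, 5, 7, 11, 13]. For each, (1 + 1/p^2) = (p^2 + 1)/p^2. Multiplying these fractions over p ∈ [2, 3, 5, 7, 11, 13] gives 1037000/693693. (In the limit P → ∞ this tends to ζ(2)/ζ(4).)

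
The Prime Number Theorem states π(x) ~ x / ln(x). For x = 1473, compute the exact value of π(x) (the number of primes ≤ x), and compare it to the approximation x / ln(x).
π(1473) = 233;  x/ln(x) ≈ 201.92;  relative error ≈ 13.34%.

Directly count primes up to 1473: π(1473) = 233. The PNT approximation gives 1473/ln(1473) ≈ 1473/7.29506 ≈ 201.92. Relative error (π(x) − x/ln(x)) / π(x) ≈ 13.34%; the approximation is known to undercount slightly (Li(x) is a better estimate).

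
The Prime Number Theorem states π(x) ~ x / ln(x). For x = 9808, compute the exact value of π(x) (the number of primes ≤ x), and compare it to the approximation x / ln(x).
π(9808) = 1209;  x/ln(x) ≈ 1067.14;  relative error ≈ 11.73%.

Directly count primes up to 9808: π(9808) = 1209. The PNT approximation gives 9808/ln(9808) ≈ 9808/9.19095 ≈ 1067.14. Relative error (π(x) − x/ln(x)) / π(x) ≈ 11.73%; the approximation is known to undercount slightly (Li(x) is a better estimate).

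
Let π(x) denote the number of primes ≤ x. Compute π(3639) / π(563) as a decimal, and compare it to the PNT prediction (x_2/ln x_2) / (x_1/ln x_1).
π(3639)/π(563) = 509/103 ≈ 4.9417;  PNT prediction ≈ 4.9925.

π(563) = 103 and π(3639) = 509, so π(3639)/π(563) ≈ 4.9417. The PNT-predicted ratio is (3639/ln(3639)) / (563/ln(563)) ≈ 4.9925. The two agree to within a few percent, as expected.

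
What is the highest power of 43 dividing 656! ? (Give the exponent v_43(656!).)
v_43(656!) = 15

Legendre's formula: v_p(n!) = Σ_{k ≥ 1} ⌊n / p^k⌋. For p = 43, n = 656, the terms are:
  ⌊656/43^1⌋ = ⌊656/43⌋ = 15
(the next term ⌊656/43^2⌋ = 0, terminating the sum). Summing: v_43(656!) = 15 = 15.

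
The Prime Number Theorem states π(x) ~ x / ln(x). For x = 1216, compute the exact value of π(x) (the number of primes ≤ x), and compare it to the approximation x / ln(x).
π(1216) = 198;  x/ln(x) ≈ 171.19;  relative error ≈ 13.54%.

Directly count primes up to 1216: π(1216) = 198. The PNT approximation gives 1216/ln(1216) ≈ 1216/7.10332 ≈ 171.19. Relative error (π(x) − x/ln(x)) / π(x) ≈ 13.54%; the approximation is known to undercount slightly (Li(x) is a better estimate).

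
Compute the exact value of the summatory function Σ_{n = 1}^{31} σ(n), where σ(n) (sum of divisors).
Σ_{n ≤ 31} σ(n) = 794

Compute σ(n) for each 1 ≤ n ≤ 31: σ(1) = 1, σ(2) = 3, σ(3) = 4, σ(4) = 7, σ(5) = 6, σ(6) = 12, σ(7) = 8, σ(8) = 15, σ(9) = 13, σ(10) = 18, σ(11) = 12, σ(12) = 28, σ(13) = 14, σ(14) = 24, σ(15) = 24, σ(16) = 31, σ(17) = 18, σ(18) = 39, σ(19) = 20, σ(20) = 42, σ(21) = 32, σ(22) = 36, σ(23) = 24, σ(24) = 60, σ(25) = 31, σ(26) = 42, σ(27) = 40, σ(28) = 56, σ(29) = 30, σ(30) = 72, σ(31) = 32. Summing all 31 values: 794. (Average order: Σ_{n ≤ x} σ(n) ~ (π²/12) x². For x = 31, (π²/12)·31² ≈ 790.39.)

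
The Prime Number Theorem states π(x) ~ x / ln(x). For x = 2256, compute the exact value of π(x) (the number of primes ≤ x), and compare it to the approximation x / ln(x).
π(2256) = 335;  x/ln(x) ≈ 292.18;  relative error ≈ 12.78%.

Directly count primes up to 2256: π(2256) = 335. The PNT approximation gives 2256/ln(2256) ≈ 2256/7.72135 ≈ 292.18. Relative error (π(x) − x/ln(x)) / π(x) ≈ 12.78%; the approximation is known to undercount slightly (Li(x) is a better estimate).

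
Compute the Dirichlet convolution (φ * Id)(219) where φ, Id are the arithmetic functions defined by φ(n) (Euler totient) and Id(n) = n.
(φ * Id)(219) = 725

Divisors of 219: [1, 3, 73, 219]. For each d | 219:
  d = 1: φ(1) · Id(219/1) = 1 · 219 = 219
  d = 3: φ(3) · Id(219/3) = 2 · 73 = 146
  d = 73: φ(73) · Id(219/73) = 72 · 3 = 216
  d = 219: φ(219) · Id(219/219) = 144 · 1 = 144
Summing: (φ * Id)(219) = 219 + 146 + 216 + 144 = 725.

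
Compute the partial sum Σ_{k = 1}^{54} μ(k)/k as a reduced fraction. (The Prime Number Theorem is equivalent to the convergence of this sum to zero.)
Σ μ(k)/k = -214765271462202733/10863052825730014910

Values of μ(k) for 1 ≤ k ≤ 54: μ(1) = 1, μ(2) = -1, μ(3) = -1, μ(5) = -1, μ(6) = 1, μ(7) = -1, μ(10) = 1, μ(11) = -1, μ(13) = -1, μ(14) = 1, μ(15) = 1, μ(17) = -1, μ(19) = -1, μ(21) = 1, μ(22) = 1, μ(23) = -1, μ(26) = 1, μ(29) = -1, μ(30) = -1, μ(31) = -1, μ(33) = 1, μ(34) = 1, μ(35) = 1, μ(37) = -1, μ(38) = 1, μ(39) = 1, μ(41) = -1, μ(42) = -1, μ(43) = -1, μ(46) = 1, μ(47) = -1, μ(51) = 1, μ(53) = -1, with μ = 0 on non-squarefree integers. Summing μ(k)/k for k where μ(k) ≠ 0 gives -214765271462202733/10863052825730014910 ≈ -0.0198. (PNT ⟺ this sum → 0 as n → ∞.)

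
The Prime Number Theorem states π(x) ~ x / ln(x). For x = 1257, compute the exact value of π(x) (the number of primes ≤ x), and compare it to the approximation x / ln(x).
π(1257) = 204;  x/ln(x) ≈ 176.14;  relative error ≈ 13.66%.

Directly count primes up to 1257: π(1257) = 204. The PNT approximation gives 1257/ln(1257) ≈ 1257/7.13648 ≈ 176.14. Relative error (π(x) − x/ln(x)) / π(x) ≈ 13.66%; the approximation is known to undercount slightly (Li(x) is a better estimate).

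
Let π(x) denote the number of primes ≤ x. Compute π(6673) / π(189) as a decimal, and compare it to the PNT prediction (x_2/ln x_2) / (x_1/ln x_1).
π(6673)/π(189) = 860/42 ≈ 20.4762;  PNT prediction ≈ 21.0167.

π(189) = 42 and π(6673) = 860, so π(6673)/π(189) ≈ 20.4762. The PNT-predicted ratio is (6673/ln(6673)) / (189/ln(189)) ≈ 21.0167. The two agree to within a few percent, as expected.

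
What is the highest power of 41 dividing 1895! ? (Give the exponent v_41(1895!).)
v_41(1895!) = 47

Legendre's formula: v_p(n!) = Σ_{k ≥ 1} ⌊n / p^k⌋. For p = 41, n = 1895, the terms are:
  ⌊1895/41^1⌋ = ⌊1895/41⌋ = 46
  ⌊1895/41^2⌋ = ⌊1895/1681⌋ = 1
(the next term ⌊1895/41^3⌋ = 0, terminating the sum). Summing: v_41(1895!) = 46 + 1 = 47.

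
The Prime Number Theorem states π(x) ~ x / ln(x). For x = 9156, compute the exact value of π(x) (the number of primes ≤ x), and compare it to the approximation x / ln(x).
π(9156) = 1134;  x/ln(x) ≈ 1003.71;  relative error ≈ 11.49%.

Directly count primes up to 9156: π(9156) = 1134. The PNT approximation gives 9156/ln(9156) ≈ 9156/9.12216 ≈ 1003.71. Relative error (π(x) − x/ln(x)) / π(x) ≈ 11.49%; the approximation is known to undercount slightly (Li(x) is a better estimate).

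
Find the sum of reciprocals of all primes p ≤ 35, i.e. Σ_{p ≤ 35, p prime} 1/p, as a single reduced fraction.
Σ 1/p = 314016924901/200560490130

π(35) = 11, so the primes ≤ 35 are [2, 3, 5, 7, 11, 13, 17, 19, 23, 29, 31]. Summing 1/p over these primes: 314016924901/200560490130 ≈ 1.5657. Mertens estimate ln ln(35) + 0.2615 ≈ 1.5300.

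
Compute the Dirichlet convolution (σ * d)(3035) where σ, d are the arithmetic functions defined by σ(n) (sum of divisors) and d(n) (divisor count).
(σ * d)(3035) = 4880

Divisors of 3035: [1, 5, 607, 3035]. For each d | 3035:
  d = 1: σ(1) · d(3035/1) = 1 · 4 = 4
  d = 5: σ(5) · d(3035/5) = 6 · 2 = 12
  d = 607: σ(607) · d(3035/607) = 608 · 2 = 1216
  d = 3035: σ(3035) · d(3035/3035) = 3648 · 1 = 3648
Summing: (σ * d)(3035) = 4 + 12 + 1216 + 3648 = 4880.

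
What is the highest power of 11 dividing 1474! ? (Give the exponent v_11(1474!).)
v_11(1474!) = 147

Legendre's formula: v_p(n!) = Σ_{k ≥ 1} ⌊n / p^k⌋. For p = 11, n = 1474, the terms are:
  ⌊1474/11^1⌋ = ⌊1474/11⌋ = 134
  ⌊1474/11^2⌋ = ⌊1474/121⌋ = 12
  ⌊1474/11^3⌋ = ⌊1474/1331⌋ = 1
(the next term ⌊1474/11^4⌋ = 0, terminating the sum). Summing: v_11(1474!) = 134 + 12 + 1 = 147.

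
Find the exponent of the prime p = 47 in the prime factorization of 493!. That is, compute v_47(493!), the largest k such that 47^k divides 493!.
v_47(493!) = 10

Legendre's formula: v_p(n!) = Σ_{k ≥ 1} ⌊n / p^k⌋. For p = 47, n = 493, the terms are:
  ⌊493/47^1⌋ = ⌊493/47⌋ = 10
(the next term ⌊493/47^2⌋ = 0, terminating the sum). Summing: v_47(493!) = 10 = 10.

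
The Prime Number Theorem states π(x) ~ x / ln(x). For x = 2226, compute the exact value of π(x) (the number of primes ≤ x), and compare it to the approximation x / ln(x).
π(2226) = 331;  x/ln(x) ≈ 288.79;  relative error ≈ 12.75%.

Directly count primes up to 2226: π(2226) = 331. The PNT approximation gives 2226/ln(2226) ≈ 2226/7.70796 ≈ 288.79. Relative error (π(x) − x/ln(x)) / π(x) ≈ 12.75%; the approximation is known to undercount slightly (Li(x) is a better estimate).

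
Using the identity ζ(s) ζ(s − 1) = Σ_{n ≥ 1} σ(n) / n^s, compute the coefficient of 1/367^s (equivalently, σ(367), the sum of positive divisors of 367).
σ(367) = 368

In the product (Σ m^0/m^s)(Σ k / k^s) = Σ (Σ_{d | n} d) / n^s, the coefficient of 1/n^s is σ(n) = Σ_{d | n} d. For n = 367, divisors are [1, 367]; summing: σ(367) = 368.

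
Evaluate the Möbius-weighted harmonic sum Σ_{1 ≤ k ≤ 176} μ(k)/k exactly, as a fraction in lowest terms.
Σ μ(k)/k = -291895861671370214401988773976597804369856804354890517841750669749/27764983964554203230141949225149376041830084932479143674493613998285

Values of μ(k) for 1 ≤ k ≤ 176: μ(1) = 1, μ(2) = -1, μ(3) = -1, μ(5) = -1, μ(6) = 1, μ(7) = -1, μ(10) = 1, μ(11) = -1, μ(13) = -1, μ(14) = 1, μ(15) = 1, μ(17) = -1, μ(19) = -1, μ(21) = 1, μ(22) = 1, μ(23) = -1, μ(26) = 1, μ(29) = -1, μ(30) = -1, μ(31) = -1, μ(33) = 1, μ(34) = 1, μ(35) = 1, μ(37) = -1, μ(38) = 1, μ(39) = 1, μ(41) = -1, μ(42) = -1, μ(43) = -1, μ(46) = 1, μ(47) = -1, μ(51) = 1, μ(53) = -1, μ(55) = 1, μ(57) = 1, μ(58) = 1, μ(59) = -1, μ(61) = -1, μ(62) = 1, μ(65) = 1, μ(66) = -1, μ(67) = -1, μ(69) = 1, μ(70) = -1, μ(71) = -1, μ(73) = -1, μ(74) = 1, μ(77) = 1, μ(78) = -1, μ(79) = -1, μ(82) = 1, μ(83) = -1, μ(85) = 1, μ(86) = 1, μ(87) = 1, μ(89) = -1, μ(91) = 1, μ(93) = 1, μ(94) = 1, μ(95) = 1, μ(97) = -1, μ(101) = -1, μ(102) = -1, μ(103) = -1, μ(105) = -1, μ(106) = 1, μ(107) = -1, μ(109) = -1, μ(110) = -1, μ(111) = 1, μ(113) = -1, μ(114) = -1, μ(115) = 1, μ(118) = 1, μ(119) = 1, μ(122) = 1, μ(123) = 1, μ(127) = -1, μ(129) = 1, μ(130) = -1, μ(131) = -1, μ(133) = 1, μ(134) = 1, μ(137) = -1, μ(138) = -1, μ(139) = -1, μ(141) = 1, μ(142) = 1, μ(143) = 1, μ(145) = 1, μ(146) = 1, μ(149) = -1, μ(151) = -1, μ(154) = -1, μ(155) = 1, μ(157) = -1, μ(158) = 1, μ(159) = 1, μ(161) = 1, μ(163) = -1, μ(165) = -1, μ(166) = 1, μ(167) = -1, μ(170) = -1, μ(173) = -1, μ(174) = -1, with μ = 0 on non-squarefree integers. Summing μ(k)/k for k where μ(k) ≠ 0 gives -291895861671370214401988773976597804369856804354890517841750669749/27764983964554203230141949225149376041830084932479143674493613998285 ≈ -0.0105. (PNT ⟺ this sum → 0 as n → ∞.)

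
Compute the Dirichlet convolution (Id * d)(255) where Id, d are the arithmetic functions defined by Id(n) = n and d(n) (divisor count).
(Id * d)(255) = 665

Divisors of 255: [1, 3, 5, 15, 17, 51, 85, 255]. For each d | 255:
  d = 1: Id(1) · d(255/1) = 1 · 8 = 8
  d = 3: Id(3) · d(255/3) = 3 · 4 = 12
  d = 5: Id(5) · d(255/5) = 5 · 4 = 20
  d = 15: Id(15) · d(255/15) = 15 · 2 = 30
  d = 17: Id(17) · d(255/17) = 17 · 4 = 68
  d = 51: Id(51) · d(255/51) = 51 · 2 = 102
  d = 85: Id(85) · d(255/85) = 85 · 2 = 170
  d = 255: Id(255) · d(255/255) = 255 · 1 = 255
Summing: (Id * d)(255) = 8 + 12 + 20 + 30 + 68 + 102 + 170 + 255 = 665.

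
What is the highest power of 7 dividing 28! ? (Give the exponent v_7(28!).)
v_7(28!) = 4

Legendre's formula: v_p(n!) = Σ_{k ≥ 1} ⌊n / p^k⌋. For p = 7, n = 28, the terms are:
  ⌊28/7^1⌋ = ⌊28/7⌋ = 4
(the next term ⌊28/7^2⌋ = 0, terminating the sum). Summing: v_7(28!) = 4 = 4.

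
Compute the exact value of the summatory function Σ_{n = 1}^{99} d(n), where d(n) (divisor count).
Σ_{n ≤ 99} d(n) = 473

Compute d(n) for each 1 ≤ n ≤ 99: d(1) = 1, d(2) = 2, d(3) = 2, d(4) = 3, d(5) = 2, d(6) = 4, d(7) = 2, d(8) = 4, d(9) = 3, d(10) = 4, d(11) = 2, d(12) = 6, d(13) = 2, d(14) = 4, d(15) = 4, d(16) = 5, d(17) = 2, d(18) = 6, d(19) = 2, d(20) = 6, d(21) = 4, d(22) = 4, d(23) = 2, d(24) = 8, d(25) = 3, d(26) = 4, d(27) = 4, d(28) = 6, d(29) = 2, d(30) = 8, d(31) = 2, d(32) = 6, d(33) = 4, d(34) = 4, d(35) = 4, d(36) = 9, d(37) = 2, d(38) = 4, d(39) = 4, d(40) = 8, d(41) = 2, d(42) = 8, d(43) = 2, d(44) = 6, d(45) = 6, d(46) = 4, d(47) = 2, d(48) = 10, d(49) = 3, d(50) = 6, d(51) = 4, d(52) = 6, d(53) = 2, d(54) = 8, d(55) = 4, d(56) = 8, d(57) = 4, d(58) = 4, d(59) = 2, d(60) = 12, d(61) = 2, d(62) = 4, d(63) = 6, d(64) = 7, d(65) = 4, d(66) = 8, d(67) = 2, d(68) = 6, d(69) = 4, d(70) = 8, d(71) = 2, d(72) = 12, d(73) = 2, d(74) = 4, d(75) = 6, d(76) = 6, d(77) = 4, d(78) = 8, d(79) = 2, d(80) = 10, d(81) = 5, d(82) = 4, d(83) = 2, d(84) = 12, d(85) = 4, d(86) = 4, d(87) = 4, d(88) = 8, d(89) = 2, d(90) = 12, d(91) = 4, d(92) = 6, d(93) = 4, d(94) = 4, d(95) = 4, d(96) = 12, d(97) = 2, d(98) = 6, d(99) = 6. Summing all 99 values: 473. (Dirichlet's divisor formula: Σ_{n ≤ x} d(n) = x ln(x) + (2γ − 1) x + O(√x). For x = 99, the asymptotic estimate is ≈ 470.21.)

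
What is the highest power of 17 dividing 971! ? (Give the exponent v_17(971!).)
v_17(971!) = 60

Legendre's formula: v_p(n!) = Σ_{k ≥ 1} ⌊n / p^k⌋. For p = 17, n = 971, the terms are:
  ⌊971/17^1⌋ = ⌊971/17⌋ = 57
  ⌊971/17^2⌋ = ⌊971/289⌋ = 3
(the next term ⌊971/17^3⌋ = 0, terminating the sum). Summing: v_17(971!) = 57 + 3 = 60.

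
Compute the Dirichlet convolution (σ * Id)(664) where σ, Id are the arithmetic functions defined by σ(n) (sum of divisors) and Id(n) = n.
(σ * Id)(664) = 8183

Divisors of 664: [1, 2, 4, 8, 83, 166, 332, 664]. For each d | 664:
  d = 1: σ(1) · Id(664/1) = 1 · 664 = 664
  d = 2: σ(2) · Id(664/2) = 3 · 332 = 996
  d = 4: σ(4) · Id(664/4) = 7 · 166 = 1162
  d = 8: σ(8) · Id(664/8) = 15 · 83 = 1245
  d = 83: σ(83) · Id(664/83) = 84 · 8 = 672
  d = 166: σ(166) · Id(664/166) = 252 · 4 = 1008
  d = 332: σ(332) · Id(664/332) = 588 · 2 = 1176
  d = 664: σ(664) · Id(664/664) = 1260 · 1 = 1260
Summing: (σ * Id)(664) = 664 + 996 + 1162 + 1245 + 672 + 1008 + 1176 + 1260 = 8183.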